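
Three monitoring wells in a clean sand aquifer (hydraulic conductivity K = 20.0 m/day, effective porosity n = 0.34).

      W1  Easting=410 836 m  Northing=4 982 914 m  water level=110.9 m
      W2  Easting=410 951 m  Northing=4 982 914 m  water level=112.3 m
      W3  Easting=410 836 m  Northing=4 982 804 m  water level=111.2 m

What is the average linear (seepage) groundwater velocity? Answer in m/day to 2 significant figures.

∂h/∂x = (112.3 − 110.9) / (410951 − 410836) = +0.01217
∂h/∂y = (111.2 − 110.9) / (4982804 − 4982914) = -0.002727
|∇h| = √(0.01217² + -0.002727²) = 0.01247
Seepage velocity v = K·i/n = 20.0 × 0.01247 / 0.34 = 0.7335 m/day.

0.73 m/day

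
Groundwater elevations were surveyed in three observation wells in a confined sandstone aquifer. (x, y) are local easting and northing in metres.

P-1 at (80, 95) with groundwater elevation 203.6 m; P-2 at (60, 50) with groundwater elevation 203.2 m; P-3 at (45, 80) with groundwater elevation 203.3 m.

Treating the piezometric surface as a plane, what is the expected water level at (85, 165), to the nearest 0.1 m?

204.1 m

Three-point gradient (reference P-1): Δ to P-2 = (-20, -45, -0.4), Δ to P-3 = (-35, -15, -0.3).
∂h/∂x = +0.005882, ∂h/∂y = +0.006275 (det = -1275).
h(85, 165) = 203.6 + (+0.005882)·(5) + (+0.006275)·(70) = 203.6 +0.029 +0.439 = 204.069 m.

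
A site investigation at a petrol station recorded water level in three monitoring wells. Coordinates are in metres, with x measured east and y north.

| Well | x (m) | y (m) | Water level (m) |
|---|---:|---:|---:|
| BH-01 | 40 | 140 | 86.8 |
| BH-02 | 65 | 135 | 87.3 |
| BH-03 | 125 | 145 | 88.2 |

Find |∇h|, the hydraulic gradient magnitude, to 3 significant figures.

0.0220

Taking BH-01 as reference: BH-02−BH-01 = (25, -5, +0.5); BH-03−BH-01 = (85, 5, +1.4).
Determinant of the coordinate differences = 25·5 − 85·(-5) = 550.
∂h/∂x = [(+0.5)·5 − (+1.4)·(-5)] / 550 = +0.01727
∂h/∂y = [25·(+1.4) − 85·(+0.5)] / 550 = -0.01364
|∇h| = √(0.01727² + -0.01364²) = 0.02201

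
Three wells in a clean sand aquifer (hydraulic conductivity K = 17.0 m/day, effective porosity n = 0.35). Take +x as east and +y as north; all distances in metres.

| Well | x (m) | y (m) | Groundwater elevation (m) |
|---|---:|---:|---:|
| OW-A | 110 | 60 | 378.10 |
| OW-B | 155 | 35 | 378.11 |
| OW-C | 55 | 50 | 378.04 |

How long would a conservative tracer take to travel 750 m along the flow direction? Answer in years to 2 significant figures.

With h = a·x + b·y + c and OW-A as origin, the differences give:
  45·a + (-25)·b = +0.01
  (-55)·a + (-10)·b = -0.06
Eliminate b (×(-10) and ×(-25), subtract): -1825·a = -1.600 → a = ∂h/∂x = +0.0008767
Back-substitute: b = ∂h/∂y = +0.001178.
|∇h| = √(0.0008767² + 0.001178²) = 0.001468
Seepage velocity v = K·i/n = 17.0 × 0.001468 / 0.35 = 0.0713 m/day.
t = 750 / 0.0713 = 1.052e+04 days = 28.8 years.

29 years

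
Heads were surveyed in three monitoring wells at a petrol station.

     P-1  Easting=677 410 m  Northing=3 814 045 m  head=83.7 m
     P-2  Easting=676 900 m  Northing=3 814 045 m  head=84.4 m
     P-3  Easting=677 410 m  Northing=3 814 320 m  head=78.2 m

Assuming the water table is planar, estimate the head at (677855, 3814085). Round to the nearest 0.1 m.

∂h/∂x = (84.4 − 83.7) / (676900 − 677410) = -0.001373
∂h/∂y = (78.2 − 83.7) / (3814320 − 3814045) = -0.02000
h(677855, 3814085) = 83.7 + (-0.001373)·(445) + (-0.02000)·(40) = 83.7 -0.611 -0.800 = 82.289 m.

82.3 m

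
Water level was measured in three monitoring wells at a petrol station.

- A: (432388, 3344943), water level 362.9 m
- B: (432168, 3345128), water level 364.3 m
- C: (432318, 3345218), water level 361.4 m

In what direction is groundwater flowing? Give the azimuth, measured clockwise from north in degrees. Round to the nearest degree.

057°

Differences from A: to B (Δx, Δy, Δh) = (-220, 185, +1.4); to C = (-70, 275, -1.5).
Determinant of the coordinate differences = (-220)·275 − (-70)·185 = -47550.
∂h/∂x = [(+1.4)·275 − (-1.5)·185] / -47550 = -0.01393
∂h/∂y = [(-220)·(-1.5) − (-70)·(+1.4)] / -47550 = -0.009001
Flow direction (−∇h) has components (+0.01393 E, +0.009001 N).
Azimuth = atan2(E, N) = atan2(+0.01393, +0.009001) = 57.1° ≈ 057°.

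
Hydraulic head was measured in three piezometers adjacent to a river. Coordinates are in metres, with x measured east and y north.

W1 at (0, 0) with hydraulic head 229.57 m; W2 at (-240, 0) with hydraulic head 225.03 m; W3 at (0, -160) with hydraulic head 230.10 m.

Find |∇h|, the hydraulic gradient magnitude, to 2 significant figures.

0.019

∂h/∂x = (225.03 − 229.57) / (-240 − 0) = +0.01892
∂h/∂y = (230.10 − 229.57) / (-160 − 0) = -0.003313
|∇h| = √(0.01892² + -0.003313²) = 0.01921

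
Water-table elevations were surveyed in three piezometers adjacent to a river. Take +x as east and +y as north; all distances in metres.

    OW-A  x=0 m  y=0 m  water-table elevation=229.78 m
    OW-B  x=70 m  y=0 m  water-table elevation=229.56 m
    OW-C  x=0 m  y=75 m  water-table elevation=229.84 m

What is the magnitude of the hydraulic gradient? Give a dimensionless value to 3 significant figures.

0.00324

∂h/∂x = (229.56 − 229.78) / (70 − 0) = -0.003143
∂h/∂y = (229.84 − 229.78) / (75 − 0) = +0.0008000
|∇h| = √(-0.003143² + 0.0008000²) = 0.003243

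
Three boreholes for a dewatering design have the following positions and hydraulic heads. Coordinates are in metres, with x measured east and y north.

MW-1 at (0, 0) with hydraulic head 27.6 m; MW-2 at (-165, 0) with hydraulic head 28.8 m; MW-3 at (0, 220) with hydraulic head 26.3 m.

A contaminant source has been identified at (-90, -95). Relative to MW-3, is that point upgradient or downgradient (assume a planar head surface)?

∂h/∂x = (28.8 − 27.6) / (-165 − 0) = -0.007273
∂h/∂y = (26.3 − 27.6) / (220 − 0) = -0.005909
Head at (-90, -95) = 27.6 + (-0.007273)·(-90) + (-0.005909)·(-95) = 28.82 m.
That is higher than the 26.3 m at MW-3, so the point is upgradient.

upgradient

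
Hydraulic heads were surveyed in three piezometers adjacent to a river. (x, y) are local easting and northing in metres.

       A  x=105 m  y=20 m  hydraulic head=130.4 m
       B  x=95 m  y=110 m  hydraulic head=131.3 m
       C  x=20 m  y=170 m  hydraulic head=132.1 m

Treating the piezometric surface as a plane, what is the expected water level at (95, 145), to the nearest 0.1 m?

With h = a·x + b·y + c and A as origin, the differences give:
  (-10)·a + 90·b = +0.9
  (-85)·a + 150·b = +1.7
Eliminate b (×150 and ×90, subtract): 6150·a = -18.00 → a = ∂h/∂x = -0.002927
Back-substitute: b = ∂h/∂y = +0.009675.
h(95, 145) = 130.4 + (-0.002927)·(-10) + (+0.009675)·(125) = 130.4 +0.029 +1.209 = 131.639 m.

131.6 m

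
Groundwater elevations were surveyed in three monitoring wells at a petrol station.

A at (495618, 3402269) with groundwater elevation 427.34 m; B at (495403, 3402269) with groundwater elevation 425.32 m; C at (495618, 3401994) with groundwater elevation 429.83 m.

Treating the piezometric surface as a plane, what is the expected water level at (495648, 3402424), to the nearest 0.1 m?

426.2 m

∂h/∂x = (425.32 − 427.34) / (495403 − 495618) = +0.009395
∂h/∂y = (429.83 − 427.34) / (3401994 − 3402269) = -0.009055
h(495648, 3402424) = 427.34 + (+0.009395)·(30) + (-0.009055)·(155) = 427.34 +0.282 -1.403 = 426.218 m.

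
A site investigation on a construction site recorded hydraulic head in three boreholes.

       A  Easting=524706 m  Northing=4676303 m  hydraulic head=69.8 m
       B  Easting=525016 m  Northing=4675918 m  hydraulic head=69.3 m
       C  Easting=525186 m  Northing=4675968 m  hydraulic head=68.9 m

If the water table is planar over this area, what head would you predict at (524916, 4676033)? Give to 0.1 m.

Differences from A: to B (Δx, Δy, Δh) = (310, -385, -0.5); to C = (480, -335, -0.9).
Solve a·Δx + b·Δy = Δh: det = 310·(-335) − 480·(-385) = 80950.
∂h/∂x = [(-0.5)·(-335) − (-0.9)·(-385)] / 80950 = -0.002211
∂h/∂y = [310·(-0.9) − 480·(-0.5)] / 80950 = -0.0004818
h(524916, 4676033) = 69.8 + (-0.002211)·(210) + (-0.0004818)·(-270) = 69.8 -0.464 +0.130 = 69.466 m.

69.5 m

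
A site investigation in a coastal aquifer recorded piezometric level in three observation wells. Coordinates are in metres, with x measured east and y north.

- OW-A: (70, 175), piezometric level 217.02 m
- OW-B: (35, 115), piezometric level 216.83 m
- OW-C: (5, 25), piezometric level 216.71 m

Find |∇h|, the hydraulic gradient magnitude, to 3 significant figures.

Differences from OW-A: to OW-B (Δx, Δy, Δh) = (-35, -60, -0.19); to OW-C = (-65, -150, -0.31).
Solve a·Δx + b·Δy = Δh: det = (-35)·(-150) − (-65)·(-60) = 1350.
∂h/∂x = [(-0.19)·(-150) − (-0.31)·(-60)] / 1350 = +0.007333
∂h/∂y = [(-35)·(-0.31) − (-65)·(-0.19)] / 1350 = -0.001111
|∇h| = √(0.007333² + -0.001111²) = 0.007417

0.00742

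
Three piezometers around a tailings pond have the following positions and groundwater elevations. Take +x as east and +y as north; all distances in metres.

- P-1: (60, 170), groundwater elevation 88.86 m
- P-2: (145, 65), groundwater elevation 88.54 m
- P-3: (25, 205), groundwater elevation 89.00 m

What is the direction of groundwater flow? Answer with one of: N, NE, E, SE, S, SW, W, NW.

E

Three-point gradient (reference P-1): Δ to P-2 = (85, -105, -0.32), Δ to P-3 = (-35, 35, +0.14).
∂h/∂x = -0.005000, ∂h/∂y = -0.001000 (det = -700).
Flow = −∇h = (+0.005000 east, +0.001000 north), which points east.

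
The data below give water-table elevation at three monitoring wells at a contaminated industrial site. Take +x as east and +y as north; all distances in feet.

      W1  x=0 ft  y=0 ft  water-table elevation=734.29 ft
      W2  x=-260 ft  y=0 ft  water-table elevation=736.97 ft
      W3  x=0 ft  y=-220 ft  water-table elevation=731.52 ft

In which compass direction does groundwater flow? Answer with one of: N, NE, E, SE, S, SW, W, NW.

SE

∂h/∂x = (736.97 − 734.29) / (-260 − 0) = -0.01031
∂h/∂y = (731.52 − 734.29) / (-220 − 0) = +0.01259
Flow = −∇h = (+0.01031 east, -0.01259 north), which points southeast.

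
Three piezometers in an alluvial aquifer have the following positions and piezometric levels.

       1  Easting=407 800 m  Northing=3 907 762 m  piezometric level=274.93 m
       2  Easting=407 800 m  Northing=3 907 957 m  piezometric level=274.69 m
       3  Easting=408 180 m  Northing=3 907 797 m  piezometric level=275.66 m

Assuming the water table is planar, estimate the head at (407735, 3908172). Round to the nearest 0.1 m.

Differences from 1: to 2 (Δx, Δy, Δh) = (0, 195, -0.24); to 3 = (380, 35, +0.73).
Solve a·Δx + b·Δy = Δh: det = 0·35 − 380·195 = -74100.
∂h/∂x = [(-0.24)·35 − (+0.73)·195] / -74100 = +0.002034
∂h/∂y = [0·(+0.73) − 380·(-0.24)] / -74100 = -0.001231
h(407735, 3908172) = 274.93 + (+0.002034)·(-65) + (-0.001231)·(410) = 274.93 -0.132 -0.505 = 274.293 m.

274.3 m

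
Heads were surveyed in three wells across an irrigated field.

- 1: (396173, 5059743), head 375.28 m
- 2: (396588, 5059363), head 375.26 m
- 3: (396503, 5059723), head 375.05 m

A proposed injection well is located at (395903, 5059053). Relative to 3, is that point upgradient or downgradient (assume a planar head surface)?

With h = a·x + b·y + c and 1 as origin, the differences give:
  415·a + (-380)·b = -0.02
  330·a + (-20)·b = -0.23
Eliminate b (×(-20) and ×(-380), subtract): 117100·a = -87.000 → a = ∂h/∂x = -0.0007430
Back-substitute: b = ∂h/∂y = -0.0007588.
Head at (395903, 5059053) = 375.28 + (-0.0007430)·(-270) + (-0.0007588)·(-690) = 376.00 m.
That is higher than the 375.05 m at 3, so the point is upgradient.

upgradient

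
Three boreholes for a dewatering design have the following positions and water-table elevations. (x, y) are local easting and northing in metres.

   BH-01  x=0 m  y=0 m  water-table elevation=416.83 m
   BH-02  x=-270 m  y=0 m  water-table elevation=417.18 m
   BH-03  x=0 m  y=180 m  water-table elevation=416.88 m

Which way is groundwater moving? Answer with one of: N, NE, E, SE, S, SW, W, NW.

E

∂h/∂x = (417.18 − 416.83) / (-270 − 0) = -0.001296
∂h/∂y = (416.88 − 416.83) / (180 − 0) = +0.0002778
Flow = −∇h = (+0.001296 east, -0.0002778 north), which points east.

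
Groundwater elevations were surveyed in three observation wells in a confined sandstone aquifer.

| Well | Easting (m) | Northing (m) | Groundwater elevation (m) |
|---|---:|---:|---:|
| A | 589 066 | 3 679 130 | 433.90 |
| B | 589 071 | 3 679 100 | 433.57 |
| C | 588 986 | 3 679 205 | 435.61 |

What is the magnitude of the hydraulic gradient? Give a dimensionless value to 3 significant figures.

0.0158

With h = a·x + b·y + c and A as origin, the differences give:
  5·a + (-30)·b = -0.33
  (-80)·a + 75·b = +1.71
Eliminate b (×75 and ×(-30), subtract): -2025·a = 26.550 → a = ∂h/∂x = -0.01311
Back-substitute: b = ∂h/∂y = +0.008815.
|∇h| = √(-0.01311² + 0.008815²) = 0.0158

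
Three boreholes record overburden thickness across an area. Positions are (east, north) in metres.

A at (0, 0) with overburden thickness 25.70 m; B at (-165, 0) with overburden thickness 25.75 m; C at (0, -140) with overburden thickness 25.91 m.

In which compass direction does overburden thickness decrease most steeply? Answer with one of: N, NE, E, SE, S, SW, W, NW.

N

∂d/∂x = (25.75 − 25.70) / (-165 − 0) = -0.0003030
∂d/∂y = (25.91 − 25.70) / (-140 − 0) = -0.001500
Steepest decrease is along −∇f = (+0.0003030 E, +0.001500 N) → north.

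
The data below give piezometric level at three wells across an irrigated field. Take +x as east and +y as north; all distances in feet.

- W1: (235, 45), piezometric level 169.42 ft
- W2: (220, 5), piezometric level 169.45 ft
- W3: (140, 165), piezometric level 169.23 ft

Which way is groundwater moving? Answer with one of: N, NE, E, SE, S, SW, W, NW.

Three-point gradient (reference W1): Δ to W2 = (-15, -40, +0.03), Δ to W3 = (-95, 120, -0.19).
∂h/∂x = +0.0007143, ∂h/∂y = -0.001018 (det = -5600).
Flow = −∇h = (-0.0007143 east, +0.001018 north), which points northwest.

NW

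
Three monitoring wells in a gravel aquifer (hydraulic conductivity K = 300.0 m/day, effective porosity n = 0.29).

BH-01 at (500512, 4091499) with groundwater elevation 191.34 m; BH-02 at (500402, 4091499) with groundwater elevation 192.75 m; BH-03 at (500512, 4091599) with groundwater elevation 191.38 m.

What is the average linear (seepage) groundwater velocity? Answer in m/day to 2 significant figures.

13 m/day

∂h/∂x = (192.75 − 191.34) / (500402 − 500512) = -0.01282
∂h/∂y = (191.38 − 191.34) / (4091599 − 4091499) = +0.0004000
|∇h| = √(-0.01282² + 0.0004000²) = 0.01283
Seepage velocity v = K·i/n = 300.0 × 0.01283 / 0.29 = 13.27 m/day.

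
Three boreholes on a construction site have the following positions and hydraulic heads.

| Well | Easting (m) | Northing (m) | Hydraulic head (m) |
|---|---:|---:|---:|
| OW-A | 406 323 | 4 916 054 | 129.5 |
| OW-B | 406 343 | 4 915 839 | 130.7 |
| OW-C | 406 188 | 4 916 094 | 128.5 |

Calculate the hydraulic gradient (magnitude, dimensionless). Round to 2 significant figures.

0.0078

With h = a·x + b·y + c and OW-A as origin, the differences give:
  20·a + (-215)·b = +1.2
  (-135)·a + 40·b = -1.0
Eliminate b (×40 and ×(-215), subtract): -28225·a = -167.00 → a = ∂h/∂x = +0.005917
Back-substitute: b = ∂h/∂y = -0.005031.
|∇h| = √(0.005917² + -0.005031²) = 0.007767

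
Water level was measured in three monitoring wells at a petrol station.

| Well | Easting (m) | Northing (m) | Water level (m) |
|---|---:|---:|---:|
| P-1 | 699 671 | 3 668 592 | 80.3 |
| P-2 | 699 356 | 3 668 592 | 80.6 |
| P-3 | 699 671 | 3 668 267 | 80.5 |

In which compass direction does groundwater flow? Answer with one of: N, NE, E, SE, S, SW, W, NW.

∂h/∂x = (80.6 − 80.3) / (699356 − 699671) = -0.0009524
∂h/∂y = (80.5 − 80.3) / (3668267 − 3668592) = -0.0006154
Flow = −∇h = (+0.0009524 east, +0.0006154 north), which points northeast.

NE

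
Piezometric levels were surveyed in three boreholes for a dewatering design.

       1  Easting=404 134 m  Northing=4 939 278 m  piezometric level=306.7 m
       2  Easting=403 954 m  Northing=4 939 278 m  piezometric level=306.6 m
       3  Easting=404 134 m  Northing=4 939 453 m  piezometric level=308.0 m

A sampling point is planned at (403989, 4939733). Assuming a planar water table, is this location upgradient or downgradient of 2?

∂h/∂x = (306.6 − 306.7) / (403954 − 404134) = +0.0005556
∂h/∂y = (308.0 − 306.7) / (4939453 − 4939278) = +0.007429
Head at (403989, 4939733) = 306.7 + (+0.0005556)·(-145) + (+0.007429)·(455) = 310.00 m.
That is higher than the 306.6 m at 2, so the point is upgradient.

upgradient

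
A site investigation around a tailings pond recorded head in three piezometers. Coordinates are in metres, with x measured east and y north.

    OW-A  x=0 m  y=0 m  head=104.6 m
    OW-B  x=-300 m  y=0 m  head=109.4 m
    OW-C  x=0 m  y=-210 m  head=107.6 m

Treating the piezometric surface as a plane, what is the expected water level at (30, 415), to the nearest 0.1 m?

98.2 m

∂h/∂x = (109.4 − 104.6) / (-300 − 0) = -0.01600
∂h/∂y = (107.6 − 104.6) / (-210 − 0) = -0.01429
h(30, 415) = 104.6 + (-0.01600)·(30) + (-0.01429)·(415) = 104.6 -0.480 -5.929 = 98.191 m.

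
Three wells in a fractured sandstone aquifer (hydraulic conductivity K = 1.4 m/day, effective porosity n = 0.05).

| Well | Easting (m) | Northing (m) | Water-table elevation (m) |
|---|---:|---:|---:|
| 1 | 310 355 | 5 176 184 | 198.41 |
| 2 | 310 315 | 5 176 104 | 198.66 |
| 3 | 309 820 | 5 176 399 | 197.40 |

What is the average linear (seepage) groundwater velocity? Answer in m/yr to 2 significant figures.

35 m/yr

With h = a·x + b·y + c and 1 as origin, the differences give:
  (-40)·a + (-80)·b = +0.25
  (-535)·a + 215·b = -1.01
Eliminate b (×215 and ×(-80), subtract): -51400·a = -27.050 → a = ∂h/∂x = +0.0005263
Back-substitute: b = ∂h/∂y = -0.003388.
|∇h| = √(0.0005263² + -0.003388²) = 0.003429
Seepage velocity v = K·i/n = 1.4 × 0.003429 / 0.05 = 0.09601 m/day = 35.07 m/yr.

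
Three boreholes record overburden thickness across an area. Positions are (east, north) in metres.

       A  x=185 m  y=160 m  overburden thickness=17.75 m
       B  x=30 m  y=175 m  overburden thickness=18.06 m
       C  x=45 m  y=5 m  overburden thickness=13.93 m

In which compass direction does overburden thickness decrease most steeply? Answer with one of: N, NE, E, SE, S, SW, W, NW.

S

With d = a·x + b·y + c and A as origin, the differences give:
  (-155)·a + 15·b = +0.31
  (-140)·a + (-155)·b = -3.82
Eliminate b (×(-155) and ×15, subtract): 26125·a = 9.250 → a = ∂d/∂x = +0.0003541
Back-substitute: b = ∂d/∂y = +0.02433.
Steepest decrease is along −∇f = (-0.0003541 E, -0.02433 N) → south.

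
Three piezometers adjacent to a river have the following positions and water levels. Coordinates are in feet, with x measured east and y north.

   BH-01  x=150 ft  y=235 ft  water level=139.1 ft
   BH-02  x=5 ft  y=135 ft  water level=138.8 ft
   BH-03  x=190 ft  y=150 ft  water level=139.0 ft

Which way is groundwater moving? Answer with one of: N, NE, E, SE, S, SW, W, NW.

With h = a·x + b·y + c and BH-01 as origin, the differences give:
  (-145)·a + (-100)·b = -0.3
  40·a + (-85)·b = -0.1
Eliminate b (×(-85) and ×(-100), subtract): 16325·a = 15.50 → a = ∂h/∂x = +0.0009495
Back-substitute: b = ∂h/∂y = +0.001623.
Flow = −∇h = (-0.0009495 east, -0.001623 north), which points southwest.

SW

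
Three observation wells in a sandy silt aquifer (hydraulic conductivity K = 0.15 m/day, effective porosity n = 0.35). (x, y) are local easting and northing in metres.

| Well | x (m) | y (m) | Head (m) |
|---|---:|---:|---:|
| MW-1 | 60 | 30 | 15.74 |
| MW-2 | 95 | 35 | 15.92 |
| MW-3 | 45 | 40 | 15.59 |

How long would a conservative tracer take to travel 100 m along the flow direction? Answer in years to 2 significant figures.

Differences from MW-1: to MW-2 (Δx, Δy, Δh) = (35, 5, +0.18); to MW-3 = (-15, 10, -0.15).
Solve a·Δx + b·Δy = Δh: det = 35·10 − (-15)·5 = 425.
∂h/∂x = [(+0.18)·10 − (-0.15)·5] / 425 = +0.006000
∂h/∂y = [35·(-0.15) − (-15)·(+0.18)] / 425 = -0.006000
|∇h| = √(0.006000² + -0.006000²) = 0.008485
Seepage velocity v = K·i/n = 0.15 × 0.008485 / 0.35 = 0.003636 m/day.
t = 100 / 0.003636 = 2.75e+04 days = 75.3 years.

75 years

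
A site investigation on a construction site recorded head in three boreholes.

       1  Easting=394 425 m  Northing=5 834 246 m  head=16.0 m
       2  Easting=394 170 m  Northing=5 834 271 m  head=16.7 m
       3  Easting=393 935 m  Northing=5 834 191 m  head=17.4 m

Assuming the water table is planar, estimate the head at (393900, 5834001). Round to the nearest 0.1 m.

17.6 m

Differences from 1: to 2 (Δx, Δy, Δh) = (-255, 25, +0.7); to 3 = (-490, -55, +1.4).
Solve a·Δx + b·Δy = Δh: det = (-255)·(-55) − (-490)·25 = 26275.
∂h/∂x = [(+0.7)·(-55) − (+1.4)·25] / 26275 = -0.002797
∂h/∂y = [(-255)·(+1.4) − (-490)·(+0.7)] / 26275 = -0.0005328
h(393900, 5834001) = 16.0 + (-0.002797)·(-525) + (-0.0005328)·(-245) = 16.0 +1.469 +0.131 = 17.599 m.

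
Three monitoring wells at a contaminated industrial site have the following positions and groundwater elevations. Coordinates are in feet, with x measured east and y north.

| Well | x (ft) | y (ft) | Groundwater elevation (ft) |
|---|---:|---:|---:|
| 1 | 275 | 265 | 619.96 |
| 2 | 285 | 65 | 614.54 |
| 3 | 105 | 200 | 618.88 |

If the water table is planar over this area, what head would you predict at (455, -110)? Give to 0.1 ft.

With h = a·x + b·y + c and 1 as origin, the differences give:
  10·a + (-200)·b = -5.42
  (-170)·a + (-65)·b = -1.08
Eliminate b (×(-65) and ×(-200), subtract): -34650·a = 136.300 → a = ∂h/∂x = -0.003934
Back-substitute: b = ∂h/∂y = +0.02690.
h(455, -110) = 619.96 + (-0.003934)·(180) + (+0.02690)·(-375) = 619.96 -0.708 -10.089 = 609.163 ft.

609.2 ft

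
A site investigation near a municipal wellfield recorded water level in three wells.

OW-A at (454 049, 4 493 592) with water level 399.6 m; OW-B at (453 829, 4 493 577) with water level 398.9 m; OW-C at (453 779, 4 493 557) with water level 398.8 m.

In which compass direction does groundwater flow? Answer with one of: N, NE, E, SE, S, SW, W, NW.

With h = a·x + b·y + c and OW-A as origin, the differences give:
  (-220)·a + (-15)·b = -0.7
  (-270)·a + (-35)·b = -0.8
Eliminate b (×(-35) and ×(-15), subtract): 3650·a = 12.50 → a = ∂h/∂x = +0.003425
Back-substitute: b = ∂h/∂y = -0.003562.
Flow = −∇h = (-0.003425 east, +0.003562 north), which points northwest.

NW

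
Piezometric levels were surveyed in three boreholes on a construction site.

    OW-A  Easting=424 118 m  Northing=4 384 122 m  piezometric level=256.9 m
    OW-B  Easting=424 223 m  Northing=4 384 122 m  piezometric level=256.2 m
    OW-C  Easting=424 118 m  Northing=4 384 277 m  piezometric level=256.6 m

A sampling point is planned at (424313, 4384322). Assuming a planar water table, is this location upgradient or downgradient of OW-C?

downgradient

∂h/∂x = (256.2 − 256.9) / (424223 − 424118) = -0.006667
∂h/∂y = (256.6 − 256.9) / (4384277 − 4384122) = -0.001935
Head at (424313, 4384322) = 256.9 + (-0.006667)·(195) + (-0.001935)·(200) = 255.21 m.
That is lower than the 256.6 m at OW-C, so the point is downgradient.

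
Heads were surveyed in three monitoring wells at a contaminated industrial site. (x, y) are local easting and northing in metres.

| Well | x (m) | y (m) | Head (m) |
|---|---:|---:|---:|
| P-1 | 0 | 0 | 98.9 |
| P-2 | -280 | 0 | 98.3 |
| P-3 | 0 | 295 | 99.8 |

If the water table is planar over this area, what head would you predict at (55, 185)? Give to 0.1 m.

99.6 m

∂h/∂x = (98.3 − 98.9) / (-280 − 0) = +0.002143
∂h/∂y = (99.8 − 98.9) / (295 − 0) = +0.003051
h(55, 185) = 98.9 + (+0.002143)·(55) + (+0.003051)·(185) = 98.9 +0.118 +0.564 = 99.582 m.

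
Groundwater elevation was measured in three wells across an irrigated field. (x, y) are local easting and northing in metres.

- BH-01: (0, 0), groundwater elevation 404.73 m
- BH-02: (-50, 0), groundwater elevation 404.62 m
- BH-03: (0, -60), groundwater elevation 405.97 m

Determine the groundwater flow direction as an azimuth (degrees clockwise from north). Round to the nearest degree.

∂h/∂x = (404.62 − 404.73) / (-50 − 0) = +0.002200
∂h/∂y = (405.97 − 404.73) / (-60 − 0) = -0.02067
Flow direction (−∇h) has components (-0.002200 E, +0.02067 N).
Azimuth = atan2(E, N) = atan2(-0.002200, +0.02067) = 353.9° ≈ 354°.

354°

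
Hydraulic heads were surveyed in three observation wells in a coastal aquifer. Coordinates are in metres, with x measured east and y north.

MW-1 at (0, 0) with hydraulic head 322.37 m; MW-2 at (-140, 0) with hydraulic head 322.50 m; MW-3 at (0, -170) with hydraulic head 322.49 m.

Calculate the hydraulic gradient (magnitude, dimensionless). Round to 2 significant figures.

0.0012

∂h/∂x = (322.50 − 322.37) / (-140 − 0) = -0.0009286
∂h/∂y = (322.49 − 322.37) / (-170 − 0) = -0.0007059
|∇h| = √(-0.0009286² + -0.0007059²) = 0.001166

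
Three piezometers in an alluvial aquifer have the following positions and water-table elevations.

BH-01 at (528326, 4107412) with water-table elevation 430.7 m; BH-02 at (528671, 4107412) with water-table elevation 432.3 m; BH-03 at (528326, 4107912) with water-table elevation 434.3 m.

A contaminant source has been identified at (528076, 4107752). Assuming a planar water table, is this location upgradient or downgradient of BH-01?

∂h/∂x = (432.3 − 430.7) / (528671 − 528326) = +0.004638
∂h/∂y = (434.3 − 430.7) / (4107912 − 4107412) = +0.007200
Head at (528076, 4107752) = 430.7 + (+0.004638)·(-250) + (+0.007200)·(340) = 431.99 m.
That is higher than the 430.7 m at BH-01, so the point is upgradient.

upgradient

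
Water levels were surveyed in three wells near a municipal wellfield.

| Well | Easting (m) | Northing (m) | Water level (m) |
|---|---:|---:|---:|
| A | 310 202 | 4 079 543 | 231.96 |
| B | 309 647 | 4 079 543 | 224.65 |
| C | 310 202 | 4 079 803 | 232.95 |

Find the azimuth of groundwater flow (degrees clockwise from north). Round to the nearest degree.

∂h/∂x = (224.65 − 231.96) / (309647 − 310202) = +0.01317
∂h/∂y = (232.95 − 231.96) / (4079803 − 4079543) = +0.003808
Flow direction (−∇h) has components (-0.01317 E, -0.003808 N).
Azimuth = atan2(E, N) = atan2(-0.01317, -0.003808) = 253.9° ≈ 254°.

254°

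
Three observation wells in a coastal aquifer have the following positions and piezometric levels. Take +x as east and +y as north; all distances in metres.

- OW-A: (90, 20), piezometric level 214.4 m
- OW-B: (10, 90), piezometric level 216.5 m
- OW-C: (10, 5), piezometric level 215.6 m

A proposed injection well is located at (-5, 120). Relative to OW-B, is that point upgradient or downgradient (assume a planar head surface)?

upgradient

Taking OW-A as reference: OW-B−OW-A = (-80, 70, +2.1); OW-C−OW-A = (-80, -15, +1.2).
Solve a·Δx + b·Δy = Δh: det = (-80)·(-15) − (-80)·70 = 6800.
∂h/∂x = [(+2.1)·(-15) − (+1.2)·70] / 6800 = -0.01699
∂h/∂y = [(-80)·(+1.2) − (-80)·(+2.1)] / 6800 = +0.01059
Head at (-5, 120) = 214.4 + (-0.01699)·(-95) + (+0.01059)·(100) = 217.07 m.
That is higher than the 216.5 m at OW-B, so the point is upgradient.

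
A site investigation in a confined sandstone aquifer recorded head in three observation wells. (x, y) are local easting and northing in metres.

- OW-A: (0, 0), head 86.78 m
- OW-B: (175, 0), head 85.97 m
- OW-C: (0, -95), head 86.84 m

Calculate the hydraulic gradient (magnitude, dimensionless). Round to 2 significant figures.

∂h/∂x = (85.97 − 86.78) / (175 − 0) = -0.004629
∂h/∂y = (86.84 − 86.78) / (-95 − 0) = -0.0006316
|∇h| = √(-0.004629² + -0.0006316²) = 0.004672

0.0047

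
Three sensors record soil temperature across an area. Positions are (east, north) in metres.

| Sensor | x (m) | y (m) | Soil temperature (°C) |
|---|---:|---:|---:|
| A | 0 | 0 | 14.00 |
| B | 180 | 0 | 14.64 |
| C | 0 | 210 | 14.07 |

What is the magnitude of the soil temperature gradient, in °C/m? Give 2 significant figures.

∂T/∂x = (14.64 − 14.00) / (180 − 0) = +0.003556
∂T/∂y = (14.07 − 14.00) / (210 − 0) = +0.0003333
|∇f| = √(0.003556² + 0.0003333²) = 0.003572 °C/m

0.0036 °C/m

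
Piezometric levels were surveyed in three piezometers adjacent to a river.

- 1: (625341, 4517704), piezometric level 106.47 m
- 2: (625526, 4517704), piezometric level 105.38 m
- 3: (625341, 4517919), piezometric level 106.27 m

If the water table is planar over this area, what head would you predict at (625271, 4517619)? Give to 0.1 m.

∂h/∂x = (105.38 − 106.47) / (625526 − 625341) = -0.005892
∂h/∂y = (106.27 − 106.47) / (4517919 − 4517704) = -0.0009302
h(625271, 4517619) = 106.47 + (-0.005892)·(-70) + (-0.0009302)·(-85) = 106.47 +0.412 +0.079 = 106.962 m.

107.0 m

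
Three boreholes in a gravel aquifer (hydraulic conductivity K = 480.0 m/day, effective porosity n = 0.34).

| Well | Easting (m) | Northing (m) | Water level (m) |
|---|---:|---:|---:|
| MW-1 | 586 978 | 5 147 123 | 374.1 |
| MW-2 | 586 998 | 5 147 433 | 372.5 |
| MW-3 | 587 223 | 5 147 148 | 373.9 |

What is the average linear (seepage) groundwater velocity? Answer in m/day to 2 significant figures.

7.3 m/day

Taking MW-1 as reference: MW-2−MW-1 = (20, 310, -1.6); MW-3−MW-1 = (245, 25, -0.2).
Solve a·Δx + b·Δy = Δh: det = 20·25 − 245·310 = -75450.
∂h/∂x = [(-1.6)·25 − (-0.2)·310] / -75450 = -0.0002916
∂h/∂y = [20·(-0.2) − 245·(-1.6)] / -75450 = -0.005142
|∇h| = √(-0.0002916² + -0.005142²) = 0.00515
Seepage velocity v = K·i/n = 480.0 × 0.00515 / 0.34 = 7.271 m/day.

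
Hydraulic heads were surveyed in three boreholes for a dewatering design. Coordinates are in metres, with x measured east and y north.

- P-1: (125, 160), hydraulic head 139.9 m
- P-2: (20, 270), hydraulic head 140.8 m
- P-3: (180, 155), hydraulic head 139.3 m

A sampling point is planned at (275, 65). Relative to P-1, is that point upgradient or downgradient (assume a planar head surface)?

downgradient

With h = a·x + b·y + c and P-1 as origin, the differences give:
  (-105)·a + 110·b = +0.9
  55·a + (-5)·b = -0.6
Eliminate b (×(-5) and ×110, subtract): -5525·a = 61.50 → a = ∂h/∂x = -0.01113
Back-substitute: b = ∂h/∂y = -0.002443.
Head at (275, 65) = 139.9 + (-0.01113)·(150) + (-0.002443)·(-95) = 138.46 m.
That is lower than the 139.9 m at P-1, so the point is downgradient.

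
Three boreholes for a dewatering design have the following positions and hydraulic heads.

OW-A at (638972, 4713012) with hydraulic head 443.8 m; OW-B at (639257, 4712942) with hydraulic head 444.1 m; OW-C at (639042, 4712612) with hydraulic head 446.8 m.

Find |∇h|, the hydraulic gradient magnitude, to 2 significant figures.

0.0077

Three-point gradient (reference OW-A): Δ to OW-B = (285, -70, +0.3), Δ to OW-C = (70, -400, +3.0).
∂h/∂x = -0.0008249, ∂h/∂y = -0.007644 (det = -109100).
|∇h| = √(-0.0008249² + -0.007644²) = 0.007688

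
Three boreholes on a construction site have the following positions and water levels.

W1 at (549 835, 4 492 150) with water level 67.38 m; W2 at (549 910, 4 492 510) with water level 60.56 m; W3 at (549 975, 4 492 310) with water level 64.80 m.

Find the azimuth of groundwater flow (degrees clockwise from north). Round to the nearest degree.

Taking W1 as reference: W2−W1 = (75, 360, -6.82); W3−W1 = (140, 160, -2.58).
Solve a·Δx + b·Δy = Δh: det = 75·160 − 140·360 = -38400.
∂h/∂x = [(-6.82)·160 − (-2.58)·360] / -38400 = +0.004229
∂h/∂y = [75·(-2.58) − 140·(-6.82)] / -38400 = -0.01983
Flow direction (−∇h) has components (-0.004229 E, +0.01983 N).
Azimuth = atan2(E, N) = atan2(-0.004229, +0.01983) = 348.0° ≈ 348°.

348°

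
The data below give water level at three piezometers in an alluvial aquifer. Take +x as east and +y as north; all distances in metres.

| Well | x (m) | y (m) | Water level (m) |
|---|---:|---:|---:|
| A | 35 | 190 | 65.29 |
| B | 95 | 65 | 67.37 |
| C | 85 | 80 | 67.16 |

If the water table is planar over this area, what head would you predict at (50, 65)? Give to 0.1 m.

68.0 m

With h = a·x + b·y + c and A as origin, the differences give:
  60·a + (-125)·b = +2.08
  50·a + (-110)·b = +1.87
Eliminate b (×(-110) and ×(-125), subtract): -350·a = 4.950 → a = ∂h/∂x = -0.01414
Back-substitute: b = ∂h/∂y = -0.02343.
h(50, 65) = 65.29 + (-0.01414)·(15) + (-0.02343)·(-125) = 65.29 -0.212 +2.929 = 68.006 m.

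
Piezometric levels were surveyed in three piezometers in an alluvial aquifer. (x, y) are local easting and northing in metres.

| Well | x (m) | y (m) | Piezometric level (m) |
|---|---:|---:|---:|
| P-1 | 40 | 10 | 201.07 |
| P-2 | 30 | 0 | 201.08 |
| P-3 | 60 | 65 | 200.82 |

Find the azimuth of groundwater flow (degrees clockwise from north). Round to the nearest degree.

320°

With h = a·x + b·y + c and P-1 as origin, the differences give:
  (-10)·a + (-10)·b = +0.01
  20·a + 55·b = -0.25
Eliminate b (×55 and ×(-10), subtract): -350·a = -1.950 → a = ∂h/∂x = +0.005571
Back-substitute: b = ∂h/∂y = -0.006571.
Flow direction (−∇h) has components (-0.005571 E, +0.006571 N).
Azimuth = atan2(E, N) = atan2(-0.005571, +0.006571) = 319.7° ≈ 320°.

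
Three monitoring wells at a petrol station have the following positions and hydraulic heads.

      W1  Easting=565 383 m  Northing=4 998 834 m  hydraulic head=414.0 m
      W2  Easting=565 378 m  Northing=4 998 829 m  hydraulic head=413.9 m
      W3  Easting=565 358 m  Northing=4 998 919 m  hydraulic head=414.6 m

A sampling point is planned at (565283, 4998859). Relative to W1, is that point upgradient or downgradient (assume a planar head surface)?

Differences from W1: to W2 (Δx, Δy, Δh) = (-5, -5, -0.1); to W3 = (-25, 85, +0.6).
Solve a·Δx + b·Δy = Δh: det = (-5)·85 − (-25)·(-5) = -550.
∂h/∂x = [(-0.1)·85 − (+0.6)·(-5)] / -550 = +0.01000
∂h/∂y = [(-5)·(+0.6) − (-25)·(-0.1)] / -550 = +0.01000
Head at (565283, 4998859) = 414.0 + (+0.01000)·(-100) + (+0.01000)·(25) = 413.25 m.
That is lower than the 414.0 m at W1, so the point is downgradient.

downgradient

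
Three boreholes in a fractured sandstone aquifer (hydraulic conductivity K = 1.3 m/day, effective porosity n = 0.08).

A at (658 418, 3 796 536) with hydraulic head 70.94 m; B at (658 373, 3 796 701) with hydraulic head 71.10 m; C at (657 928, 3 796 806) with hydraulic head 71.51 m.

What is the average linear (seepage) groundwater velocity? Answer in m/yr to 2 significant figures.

6.3 m/yr

Three-point gradient (reference A): Δ to B = (-45, 165, +0.16), Δ to C = (-490, 270, +0.57).
∂h/∂x = -0.0007402, ∂h/∂y = +0.0007678 (det = 68700).
|∇h| = √(-0.0007402² + 0.0007678²) = 0.001066
Seepage velocity v = K·i/n = 1.3 × 0.001066 / 0.08 = 0.01732 m/day = 6.326 m/yr.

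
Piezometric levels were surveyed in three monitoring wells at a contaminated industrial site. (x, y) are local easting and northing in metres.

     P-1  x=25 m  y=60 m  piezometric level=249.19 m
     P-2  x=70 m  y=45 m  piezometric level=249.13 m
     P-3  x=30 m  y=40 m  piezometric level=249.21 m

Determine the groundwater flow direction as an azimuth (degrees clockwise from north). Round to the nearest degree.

Taking P-1 as reference: P-2−P-1 = (45, -15, -0.06); P-3−P-1 = (5, -20, +0.02).
Determinant of the coordinate differences = 45·(-20) − 5·(-15) = -825.
∂h/∂x = [(-0.06)·(-20) − (+0.02)·(-15)] / -825 = -0.001818
∂h/∂y = [45·(+0.02) − 5·(-0.06)] / -825 = -0.001455
Flow direction (−∇h) has components (+0.001818 E, +0.001455 N).
Azimuth = atan2(E, N) = atan2(+0.001818, +0.001455) = 51.3° ≈ 051°.

051°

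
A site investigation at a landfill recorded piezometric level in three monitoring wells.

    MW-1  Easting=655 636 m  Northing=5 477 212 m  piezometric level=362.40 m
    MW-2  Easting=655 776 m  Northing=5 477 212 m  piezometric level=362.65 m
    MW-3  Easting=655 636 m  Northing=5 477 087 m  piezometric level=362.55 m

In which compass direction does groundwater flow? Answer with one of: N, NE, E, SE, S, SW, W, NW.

∂h/∂x = (362.65 − 362.40) / (655776 − 655636) = +0.001786
∂h/∂y = (362.55 − 362.40) / (5477087 − 5477212) = -0.001200
Flow = −∇h = (-0.001786 east, +0.001200 north), which points northwest.

NW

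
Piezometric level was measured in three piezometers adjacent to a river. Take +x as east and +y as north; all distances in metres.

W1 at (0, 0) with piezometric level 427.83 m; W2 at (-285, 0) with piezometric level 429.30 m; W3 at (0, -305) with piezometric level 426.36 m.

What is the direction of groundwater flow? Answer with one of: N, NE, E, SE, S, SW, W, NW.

SE

∂h/∂x = (429.30 − 427.83) / (-285 − 0) = -0.005158
∂h/∂y = (426.36 − 427.83) / (-305 − 0) = +0.004820
Flow = −∇h = (+0.005158 east, -0.004820 north), which points southeast.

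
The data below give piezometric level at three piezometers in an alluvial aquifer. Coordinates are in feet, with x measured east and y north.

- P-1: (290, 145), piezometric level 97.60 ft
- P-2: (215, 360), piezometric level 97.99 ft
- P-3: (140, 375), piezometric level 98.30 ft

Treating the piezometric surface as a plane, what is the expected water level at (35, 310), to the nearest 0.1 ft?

98.7 ft

Taking P-1 as reference: P-2−P-1 = (-75, 215, +0.39); P-3−P-1 = (-150, 230, +0.70).
Solve a·Δx + b·Δy = Δh: det = (-75)·230 − (-150)·215 = 15000.
∂h/∂x = [(+0.39)·230 − (+0.70)·215] / 15000 = -0.004053
∂h/∂y = [(-75)·(+0.70) − (-150)·(+0.39)] / 15000 = +0.0004000
h(35, 310) = 97.60 + (-0.004053)·(-255) + (+0.0004000)·(165) = 97.60 +1.034 +0.066 = 98.700 ft.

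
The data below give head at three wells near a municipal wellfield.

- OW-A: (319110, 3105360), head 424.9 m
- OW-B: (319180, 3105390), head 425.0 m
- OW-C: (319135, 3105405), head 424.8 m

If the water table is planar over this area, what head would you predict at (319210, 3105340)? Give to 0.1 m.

Differences from OW-A: to OW-B (Δx, Δy, Δh) = (70, 30, +0.1); to OW-C = (25, 45, -0.1).
Determinant of the coordinate differences = 70·45 − 25·30 = 2400.
∂h/∂x = [(+0.1)·45 − (-0.1)·30] / 2400 = +0.003125
∂h/∂y = [70·(-0.1) − 25·(+0.1)] / 2400 = -0.003958
h(319210, 3105340) = 424.9 + (+0.003125)·(100) + (-0.003958)·(-20) = 424.9 +0.312 +0.079 = 425.292 m.

425.3 m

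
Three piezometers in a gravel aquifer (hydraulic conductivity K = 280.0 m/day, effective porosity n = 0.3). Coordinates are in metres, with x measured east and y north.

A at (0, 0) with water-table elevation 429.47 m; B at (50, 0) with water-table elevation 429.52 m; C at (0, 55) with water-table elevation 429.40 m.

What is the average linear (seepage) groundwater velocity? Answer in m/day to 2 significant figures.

∂h/∂x = (429.52 − 429.47) / (50 − 0) = +0.0010000
∂h/∂y = (429.40 − 429.47) / (55 − 0) = -0.001273
|∇h| = √(0.0010000² + -0.001273²) = 0.001619
Seepage velocity v = K·i/n = 280.0 × 0.001619 / 0.3 = 1.511 m/day.

1.5 m/day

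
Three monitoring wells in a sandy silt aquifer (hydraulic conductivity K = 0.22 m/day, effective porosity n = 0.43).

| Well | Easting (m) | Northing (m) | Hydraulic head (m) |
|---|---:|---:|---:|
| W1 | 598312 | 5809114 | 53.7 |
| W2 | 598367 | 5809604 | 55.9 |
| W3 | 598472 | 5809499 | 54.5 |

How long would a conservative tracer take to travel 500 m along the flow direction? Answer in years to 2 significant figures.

Differences from W1: to W2 (Δx, Δy, Δh) = (55, 490, +2.2); to W3 = (160, 385, +0.8).
Determinant of the coordinate differences = 55·385 − 160·490 = -57225.
∂h/∂x = [(+2.2)·385 − (+0.8)·490] / -57225 = -0.007951
∂h/∂y = [55·(+0.8) − 160·(+2.2)] / -57225 = +0.005382
|∇h| = √(-0.007951² + 0.005382²) = 0.009601
Seepage velocity v = K·i/n = 0.22 × 0.009601 / 0.43 = 0.004912 m/day.
t = 500 / 0.004912 = 1.018e+05 days = 279 years.

280 years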